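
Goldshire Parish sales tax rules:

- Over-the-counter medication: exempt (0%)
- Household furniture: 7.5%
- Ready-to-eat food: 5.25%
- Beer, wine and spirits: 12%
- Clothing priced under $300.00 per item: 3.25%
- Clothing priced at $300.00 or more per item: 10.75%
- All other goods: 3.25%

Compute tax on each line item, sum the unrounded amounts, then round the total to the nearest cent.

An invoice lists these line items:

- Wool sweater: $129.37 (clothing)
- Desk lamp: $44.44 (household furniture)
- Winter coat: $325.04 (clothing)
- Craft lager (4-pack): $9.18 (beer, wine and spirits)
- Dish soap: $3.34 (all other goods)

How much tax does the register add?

$43.69

Wool sweater $129.37: clothing, under $300.00 → 3.25% → $4.204525
Desk lamp $44.44: household furniture → 7.5% → $3.333
Winter coat $325.04: clothing, $300.00 or more → 10.75% → $34.9418
Craft lager (4-pack) $9.18: beer, wine and spirits → 12% → $1.1016
Dish soap $3.34: all other goods → 3.25% → $0.10855
Unrounded tax sum = $43.689475 → $43.69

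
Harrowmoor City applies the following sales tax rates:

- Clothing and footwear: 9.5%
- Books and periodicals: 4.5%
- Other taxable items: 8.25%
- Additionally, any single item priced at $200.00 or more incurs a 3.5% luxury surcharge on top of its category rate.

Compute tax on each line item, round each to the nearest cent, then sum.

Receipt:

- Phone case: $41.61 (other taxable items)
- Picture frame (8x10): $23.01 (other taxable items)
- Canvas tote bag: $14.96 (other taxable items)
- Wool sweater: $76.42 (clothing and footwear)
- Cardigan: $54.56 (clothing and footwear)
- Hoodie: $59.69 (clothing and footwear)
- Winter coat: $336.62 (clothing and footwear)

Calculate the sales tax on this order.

Phone case $41.61: other taxable items → 8.25% → $3.43
Picture frame (8x10) $23.01: other taxable items → 8.25% → $1.90
Canvas tote bag $14.96: other taxable items → 8.25% → $1.23
Wool sweater $76.42: clothing and footwear → 9.5% → $7.26
Cardigan $54.56: clothing and footwear → 9.5% → $5.18
Hoodie $59.69: clothing and footwear → 9.5% → $5.67
Winter coat $336.62: clothing and footwear → 9.5% + 3.5% surcharge = 13% → $43.76
Total tax = $3.43 + $1.90 + $1.23 + $7.26 + $5.18 + $5.67 + $43.76 = $68.43

$68.43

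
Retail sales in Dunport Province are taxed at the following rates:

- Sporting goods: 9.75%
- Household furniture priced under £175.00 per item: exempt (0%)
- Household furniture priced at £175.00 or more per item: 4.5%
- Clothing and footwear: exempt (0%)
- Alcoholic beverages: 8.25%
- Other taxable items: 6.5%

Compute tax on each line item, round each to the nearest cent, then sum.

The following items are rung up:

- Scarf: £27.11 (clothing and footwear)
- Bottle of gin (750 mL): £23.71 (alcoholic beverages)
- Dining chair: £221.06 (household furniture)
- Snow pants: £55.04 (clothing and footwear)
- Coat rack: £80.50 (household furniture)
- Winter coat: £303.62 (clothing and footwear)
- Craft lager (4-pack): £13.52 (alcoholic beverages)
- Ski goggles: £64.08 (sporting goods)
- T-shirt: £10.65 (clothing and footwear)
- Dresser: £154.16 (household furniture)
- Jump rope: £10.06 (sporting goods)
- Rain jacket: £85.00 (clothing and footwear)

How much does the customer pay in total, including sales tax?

£1068.77

Scarf £27.11: clothing and footwear → 0% → £0.00
Bottle of gin (750 mL) £23.71: alcoholic beverages → 8.25% → £1.96
Dining chair £221.06: household furniture, £175.00 or more → 4.5% → £9.95
Snow pants £55.04: clothing and footwear → 0% → £0.00
Coat rack £80.50: household furniture, under £175.00 → 0% → £0.00
Winter coat £303.62: clothing and footwear → 0% → £0.00
Craft lager (4-pack) £13.52: alcoholic beverages → 8.25% → £1.12
Ski goggles £64.08: sporting goods → 9.75% → £6.25
T-shirt £10.65: clothing and footwear → 0% → £0.00
Dresser £154.16: household furniture, under £175.00 → 0% → £0.00
Jump rope £10.06: sporting goods → 9.75% → £0.98
Rain jacket £85.00: clothing and footwear → 0% → £0.00
Subtotal = £1048.51; tax = £20.26; total due = £1068.77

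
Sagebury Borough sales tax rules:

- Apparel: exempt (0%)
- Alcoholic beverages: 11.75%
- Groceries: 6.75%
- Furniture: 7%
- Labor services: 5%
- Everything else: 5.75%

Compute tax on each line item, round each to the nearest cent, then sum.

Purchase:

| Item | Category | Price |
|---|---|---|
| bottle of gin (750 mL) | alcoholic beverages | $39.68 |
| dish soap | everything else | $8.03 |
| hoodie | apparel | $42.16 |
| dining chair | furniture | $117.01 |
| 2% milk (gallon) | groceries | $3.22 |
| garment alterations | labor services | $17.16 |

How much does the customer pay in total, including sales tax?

$241.65

Bottle of gin (750 mL) $39.68: alcoholic beverages → 11.75% → $4.66
Dish soap $8.03: everything else → 5.75% → $0.46
Hoodie $42.16: apparel → 0% → $0.00
Dining chair $117.01: furniture → 7% → $8.19
2% milk (gallon) $3.22: groceries → 6.75% → $0.22
Garment alterations $17.16: labor services → 5% → $0.86
Subtotal = $227.26; tax = $14.39; total due = $241.65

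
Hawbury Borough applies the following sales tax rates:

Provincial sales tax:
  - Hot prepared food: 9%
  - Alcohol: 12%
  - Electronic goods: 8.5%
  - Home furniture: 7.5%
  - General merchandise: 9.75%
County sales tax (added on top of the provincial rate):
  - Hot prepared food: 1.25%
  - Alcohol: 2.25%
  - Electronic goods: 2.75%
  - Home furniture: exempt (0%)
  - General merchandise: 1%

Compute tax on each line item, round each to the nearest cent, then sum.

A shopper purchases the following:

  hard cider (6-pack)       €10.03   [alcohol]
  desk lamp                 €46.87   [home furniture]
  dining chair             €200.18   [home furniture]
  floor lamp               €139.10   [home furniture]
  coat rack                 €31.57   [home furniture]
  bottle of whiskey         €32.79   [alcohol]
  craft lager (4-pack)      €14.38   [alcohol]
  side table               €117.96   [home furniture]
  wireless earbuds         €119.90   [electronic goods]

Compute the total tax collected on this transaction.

€61.82

Hard cider (6-pack) €10.03: alcohol → 12% + 2.25% county = 14.25% → €1.43
Desk lamp €46.87: home furniture → 7.5% + 0% county = 7.5% → €3.52
Dining chair €200.18: home furniture → 7.5% + 0% county = 7.5% → €15.01
Floor lamp €139.10: home furniture → 7.5% + 0% county = 7.5% → €10.43
Coat rack €31.57: home furniture → 7.5% + 0% county = 7.5% → €2.37
Bottle of whiskey €32.79: alcohol → 12% + 2.25% county = 14.25% → €4.67
Craft lager (4-pack) €14.38: alcohol → 12% + 2.25% county = 14.25% → €2.05
Side table €117.96: home furniture → 7.5% + 0% county = 7.5% → €8.85
Wireless earbuds €119.90: electronic goods → 8.5% + 2.75% county = 11.25% → €13.49
Total tax = €1.43 + €3.52 + €15.01 + €10.43 + €2.37 + €4.67 + €2.05 + €8.85 + €13.49 = €61.82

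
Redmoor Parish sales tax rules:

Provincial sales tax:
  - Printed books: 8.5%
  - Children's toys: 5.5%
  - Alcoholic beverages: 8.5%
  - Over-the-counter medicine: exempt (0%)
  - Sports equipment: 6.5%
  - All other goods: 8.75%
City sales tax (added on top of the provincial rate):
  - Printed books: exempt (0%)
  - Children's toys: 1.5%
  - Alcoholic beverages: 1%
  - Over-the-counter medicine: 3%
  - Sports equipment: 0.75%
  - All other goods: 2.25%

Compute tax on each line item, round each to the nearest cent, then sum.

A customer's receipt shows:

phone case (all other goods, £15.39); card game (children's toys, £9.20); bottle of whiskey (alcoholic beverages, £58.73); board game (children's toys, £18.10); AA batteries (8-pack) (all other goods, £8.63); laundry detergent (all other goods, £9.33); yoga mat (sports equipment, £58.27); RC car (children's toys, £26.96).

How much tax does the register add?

£17.27

Phone case £15.39: all other goods → 8.75% + 2.25% city = 11% → £1.69
Card game £9.20: children's toys → 5.5% + 1.5% city = 7% → £0.64
Bottle of whiskey £58.73: alcoholic beverages → 8.5% + 1% city = 9.5% → £5.58
Board game £18.10: children's toys → 5.5% + 1.5% city = 7% → £1.27
AA batteries (8-pack) £8.63: all other goods → 8.75% + 2.25% city = 11% → £0.95
Laundry detergent £9.33: all other goods → 8.75% + 2.25% city = 11% → £1.03
Yoga mat £58.27: sports equipment → 6.5% + 0.75% city = 7.25% → £4.22
RC car £26.96: children's toys → 5.5% + 1.5% city = 7% → £1.89
Total tax = £1.69 + £0.64 + £5.58 + £1.27 + £0.95 + £1.03 + £4.22 + £1.89 = £17.27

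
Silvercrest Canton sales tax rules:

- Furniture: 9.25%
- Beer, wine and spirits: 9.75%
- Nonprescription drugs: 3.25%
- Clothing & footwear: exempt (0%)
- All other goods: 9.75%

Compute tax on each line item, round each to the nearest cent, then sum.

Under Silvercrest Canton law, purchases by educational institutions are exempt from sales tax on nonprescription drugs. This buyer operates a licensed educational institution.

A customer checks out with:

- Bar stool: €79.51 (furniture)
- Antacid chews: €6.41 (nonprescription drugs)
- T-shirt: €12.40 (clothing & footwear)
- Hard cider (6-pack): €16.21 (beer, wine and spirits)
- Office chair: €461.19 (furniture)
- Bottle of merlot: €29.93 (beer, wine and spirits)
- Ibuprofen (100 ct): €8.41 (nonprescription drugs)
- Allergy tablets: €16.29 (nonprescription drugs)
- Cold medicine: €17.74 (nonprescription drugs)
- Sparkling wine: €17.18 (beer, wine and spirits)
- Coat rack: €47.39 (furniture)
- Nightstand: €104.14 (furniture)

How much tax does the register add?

€70.20

Bar stool €79.51: furniture → 9.25% → €7.35
Antacid chews €6.41: nonprescription drugs, buyer-exempt → 0% → €0.00
T-shirt €12.40: clothing & footwear → 0% → €0.00
Hard cider (6-pack) €16.21: beer, wine and spirits → 9.75% → €1.58
Office chair €461.19: furniture → 9.25% → €42.66
Bottle of merlot €29.93: beer, wine and spirits → 9.75% → €2.92
Ibuprofen (100 ct) €8.41: nonprescription drugs, buyer-exempt → 0% → €0.00
Allergy tablets €16.29: nonprescription drugs, buyer-exempt → 0% → €0.00
Cold medicine €17.74: nonprescription drugs, buyer-exempt → 0% → €0.00
Sparkling wine €17.18: beer, wine and spirits → 9.75% → €1.68
Coat rack €47.39: furniture → 9.25% → €4.38
Nightstand €104.14: furniture → 9.25% → €9.63
Total tax = €7.35 + €1.58 + €42.66 + €2.92 + €1.68 + €4.38 + €9.63 = €70.20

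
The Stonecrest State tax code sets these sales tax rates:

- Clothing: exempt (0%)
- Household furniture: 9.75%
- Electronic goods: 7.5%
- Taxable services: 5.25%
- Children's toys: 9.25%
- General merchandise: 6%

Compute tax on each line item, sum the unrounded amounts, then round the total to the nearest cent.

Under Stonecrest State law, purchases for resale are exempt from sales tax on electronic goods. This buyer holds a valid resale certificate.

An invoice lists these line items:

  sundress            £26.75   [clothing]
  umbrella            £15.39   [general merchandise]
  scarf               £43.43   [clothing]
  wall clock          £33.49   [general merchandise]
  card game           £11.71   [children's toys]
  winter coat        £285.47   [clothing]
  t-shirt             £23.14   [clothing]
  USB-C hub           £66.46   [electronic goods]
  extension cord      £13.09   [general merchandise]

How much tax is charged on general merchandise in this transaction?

Umbrella £15.39: general merchandise → 6% → £0.9234
Wall clock £33.49: general merchandise → 6% → £2.0094
Extension cord £13.09: general merchandise → 6% → £0.7854
Tax on general merchandise: unrounded sum = £3.7182 → £3.72

£3.72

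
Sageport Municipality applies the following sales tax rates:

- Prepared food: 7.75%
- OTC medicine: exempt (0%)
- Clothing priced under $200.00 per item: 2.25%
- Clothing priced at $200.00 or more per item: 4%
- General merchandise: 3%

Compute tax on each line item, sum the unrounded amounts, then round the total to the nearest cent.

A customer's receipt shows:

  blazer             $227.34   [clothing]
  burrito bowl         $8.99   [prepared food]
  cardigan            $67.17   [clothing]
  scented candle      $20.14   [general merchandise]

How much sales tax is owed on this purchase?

$11.91

Blazer $227.34: clothing, $200.00 or more → 4% → $9.0936
Burrito bowl $8.99: prepared food → 7.75% → $0.696725
Cardigan $67.17: clothing, under $200.00 → 2.25% → $1.511325
Scented candle $20.14: general merchandise → 3% → $0.6042
Unrounded tax sum = $11.90585 → $11.91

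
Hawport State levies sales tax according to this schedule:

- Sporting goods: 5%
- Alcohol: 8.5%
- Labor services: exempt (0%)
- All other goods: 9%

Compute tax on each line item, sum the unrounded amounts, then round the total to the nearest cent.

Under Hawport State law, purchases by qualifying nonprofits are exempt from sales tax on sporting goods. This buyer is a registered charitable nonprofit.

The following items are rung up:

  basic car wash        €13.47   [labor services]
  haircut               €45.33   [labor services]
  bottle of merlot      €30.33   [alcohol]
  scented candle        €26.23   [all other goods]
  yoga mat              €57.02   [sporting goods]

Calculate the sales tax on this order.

€4.94

Basic car wash €13.47: labor services → 0% → €0.00
Haircut €45.33: labor services → 0% → €0.00
Bottle of merlot €30.33: alcohol → 8.5% → €2.57805
Scented candle €26.23: all other goods → 9% → €2.3607
Yoga mat €57.02: sporting goods, buyer-exempt → 0% → €0.00
Unrounded tax sum = €4.93875 → €4.94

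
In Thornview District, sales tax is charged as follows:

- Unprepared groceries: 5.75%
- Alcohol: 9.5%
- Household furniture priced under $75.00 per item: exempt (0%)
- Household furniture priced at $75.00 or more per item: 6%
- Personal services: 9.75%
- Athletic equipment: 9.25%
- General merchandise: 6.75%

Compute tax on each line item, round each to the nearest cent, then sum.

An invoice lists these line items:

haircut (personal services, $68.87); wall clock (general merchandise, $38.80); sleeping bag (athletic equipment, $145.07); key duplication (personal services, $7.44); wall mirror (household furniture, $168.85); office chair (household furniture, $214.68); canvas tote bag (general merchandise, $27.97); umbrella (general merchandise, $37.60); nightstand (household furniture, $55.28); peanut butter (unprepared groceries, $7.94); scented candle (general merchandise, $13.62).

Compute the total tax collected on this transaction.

$52.30

Haircut $68.87: personal services → 9.75% → $6.71
Wall clock $38.80: general merchandise → 6.75% → $2.62
Sleeping bag $145.07: athletic equipment → 9.25% → $13.42
Key duplication $7.44: personal services → 9.75% → $0.73
Wall mirror $168.85: household furniture, $75.00 or more → 6% → $10.13
Office chair $214.68: household furniture, $75.00 or more → 6% → $12.88
Canvas tote bag $27.97: general merchandise → 6.75% → $1.89
Umbrella $37.60: general merchandise → 6.75% → $2.54
Nightstand $55.28: household furniture, under $75.00 → 0% → $0.00
Peanut butter $7.94: unprepared groceries → 5.75% → $0.46
Scented candle $13.62: general merchandise → 6.75% → $0.92
Total tax = $6.71 + $2.62 + $13.42 + $0.73 + $10.13 + $12.88 + $1.89 + $2.54 + $0.46 + $0.92 = $52.30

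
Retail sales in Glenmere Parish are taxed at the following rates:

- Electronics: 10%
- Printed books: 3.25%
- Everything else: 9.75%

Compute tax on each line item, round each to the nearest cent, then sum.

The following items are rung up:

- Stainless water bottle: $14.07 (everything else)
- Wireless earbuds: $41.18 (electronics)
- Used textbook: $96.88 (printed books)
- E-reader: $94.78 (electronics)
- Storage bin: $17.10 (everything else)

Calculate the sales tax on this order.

Stainless water bottle $14.07: everything else → 9.75% → $1.37
Wireless earbuds $41.18: electronics → 10% → $4.12
Used textbook $96.88: printed books → 3.25% → $3.15
E-reader $94.78: electronics → 10% → $9.48
Storage bin $17.10: everything else → 9.75% → $1.67
Total tax = $1.37 + $4.12 + $3.15 + $9.48 + $1.67 = $19.79

$19.79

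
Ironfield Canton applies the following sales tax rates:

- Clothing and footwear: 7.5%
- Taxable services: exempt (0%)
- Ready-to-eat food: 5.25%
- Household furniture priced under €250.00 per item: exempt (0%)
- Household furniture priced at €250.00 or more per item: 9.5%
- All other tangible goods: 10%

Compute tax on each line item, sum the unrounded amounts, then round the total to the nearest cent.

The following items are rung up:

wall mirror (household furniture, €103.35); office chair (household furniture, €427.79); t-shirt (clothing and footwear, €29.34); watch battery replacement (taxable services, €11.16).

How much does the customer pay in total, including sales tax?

€614.48

Wall mirror €103.35: household furniture, under €250.00 → 0% → €0.00
Office chair €427.79: household furniture, €250.00 or more → 9.5% → €40.64005
T-shirt €29.34: clothing and footwear → 7.5% → €2.2005
Watch battery replacement €11.16: taxable services → 0% → €0.00
Subtotal = €571.64; unrounded tax = €42.84055 → €42.84; total due = €614.48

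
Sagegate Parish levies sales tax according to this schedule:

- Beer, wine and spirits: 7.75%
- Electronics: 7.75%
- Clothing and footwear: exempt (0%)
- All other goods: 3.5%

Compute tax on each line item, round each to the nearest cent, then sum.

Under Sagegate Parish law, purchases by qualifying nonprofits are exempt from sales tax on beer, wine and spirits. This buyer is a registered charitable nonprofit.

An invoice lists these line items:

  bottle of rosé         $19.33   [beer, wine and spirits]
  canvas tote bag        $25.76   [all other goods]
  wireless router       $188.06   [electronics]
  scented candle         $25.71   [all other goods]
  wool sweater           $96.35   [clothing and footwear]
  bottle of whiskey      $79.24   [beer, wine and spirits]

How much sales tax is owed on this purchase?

$16.37

Bottle of rosé $19.33: beer, wine and spirits, buyer-exempt → 0% → $0.00
Canvas tote bag $25.76: all other goods → 3.5% → $0.90
Wireless router $188.06: electronics → 7.75% → $14.57
Scented candle $25.71: all other goods → 3.5% → $0.90
Wool sweater $96.35: clothing and footwear → 0% → $0.00
Bottle of whiskey $79.24: beer, wine and spirits, buyer-exempt → 0% → $0.00
Total tax = $0.90 + $14.57 + $0.90 = $16.37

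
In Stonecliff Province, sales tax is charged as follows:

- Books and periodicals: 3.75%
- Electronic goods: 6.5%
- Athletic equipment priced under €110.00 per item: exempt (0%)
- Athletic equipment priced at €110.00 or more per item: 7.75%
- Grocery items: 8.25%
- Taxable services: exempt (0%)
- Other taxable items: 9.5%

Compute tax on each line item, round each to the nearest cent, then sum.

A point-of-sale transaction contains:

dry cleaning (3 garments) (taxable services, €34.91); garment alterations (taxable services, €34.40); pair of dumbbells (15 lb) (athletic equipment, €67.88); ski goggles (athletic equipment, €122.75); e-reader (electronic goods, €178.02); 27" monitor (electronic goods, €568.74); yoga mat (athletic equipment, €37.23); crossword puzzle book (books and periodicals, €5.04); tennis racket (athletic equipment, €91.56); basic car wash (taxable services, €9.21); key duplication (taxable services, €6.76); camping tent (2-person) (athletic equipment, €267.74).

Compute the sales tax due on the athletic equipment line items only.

Pair of dumbbells (15 lb) €67.88: athletic equipment, under €110.00 → 0% → €0.00
Ski goggles €122.75: athletic equipment, €110.00 or more → 7.75% → €9.51
Yoga mat €37.23: athletic equipment, under €110.00 → 0% → €0.00
Tennis racket €91.56: athletic equipment, under €110.00 → 0% → €0.00
Camping tent (2-person) €267.74: athletic equipment, €110.00 or more → 7.75% → €20.75
Tax on athletic equipment = €0.00 + €9.51 + €0.00 + €0.00 + €20.75 = €30.26

€30.26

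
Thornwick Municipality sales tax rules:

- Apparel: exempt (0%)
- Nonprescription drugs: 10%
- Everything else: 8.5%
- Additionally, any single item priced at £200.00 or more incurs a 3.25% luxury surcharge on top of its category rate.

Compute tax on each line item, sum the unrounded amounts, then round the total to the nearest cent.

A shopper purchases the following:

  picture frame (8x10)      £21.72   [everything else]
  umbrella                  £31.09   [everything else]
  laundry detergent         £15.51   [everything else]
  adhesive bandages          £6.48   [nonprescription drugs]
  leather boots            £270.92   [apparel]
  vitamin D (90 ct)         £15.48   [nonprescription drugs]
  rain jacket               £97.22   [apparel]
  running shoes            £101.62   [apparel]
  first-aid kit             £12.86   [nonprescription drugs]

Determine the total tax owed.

£18.09

Picture frame (8x10) £21.72: everything else → 8.5% → £1.8462
Umbrella £31.09: everything else → 8.5% → £2.64265
Laundry detergent £15.51: everything else → 8.5% → £1.31835
Adhesive bandages £6.48: nonprescription drugs → 10% → £0.648
Leather boots £270.92: apparel → 0% + 3.25% surcharge = 3.25% → £8.8049
Vitamin D (90 ct) £15.48: nonprescription drugs → 10% → £1.548
Rain jacket £97.22: apparel → 0% → £0.00
Running shoes £101.62: apparel → 0% → £0.00
First-aid kit £12.86: nonprescription drugs → 10% → £1.286
Unrounded tax sum = £18.0941 → £18.09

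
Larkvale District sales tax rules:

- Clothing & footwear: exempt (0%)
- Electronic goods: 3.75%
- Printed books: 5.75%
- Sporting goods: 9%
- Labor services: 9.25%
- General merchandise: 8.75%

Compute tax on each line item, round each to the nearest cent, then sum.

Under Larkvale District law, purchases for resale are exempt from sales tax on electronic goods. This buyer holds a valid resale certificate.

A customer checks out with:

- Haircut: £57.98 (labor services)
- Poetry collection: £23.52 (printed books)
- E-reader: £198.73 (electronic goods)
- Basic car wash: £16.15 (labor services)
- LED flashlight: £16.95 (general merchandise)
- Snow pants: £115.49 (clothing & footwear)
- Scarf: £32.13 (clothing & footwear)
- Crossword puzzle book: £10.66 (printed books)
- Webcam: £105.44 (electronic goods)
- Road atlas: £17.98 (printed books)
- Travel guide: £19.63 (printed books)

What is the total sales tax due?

£12.45

Haircut £57.98: labor services → 9.25% → £5.36
Poetry collection £23.52: printed books → 5.75% → £1.35
E-reader £198.73: electronic goods, buyer-exempt → 0% → £0.00
Basic car wash £16.15: labor services → 9.25% → £1.49
LED flashlight £16.95: general merchandise → 8.75% → £1.48
Snow pants £115.49: clothing & footwear → 0% → £0.00
Scarf £32.13: clothing & footwear → 0% → £0.00
Crossword puzzle book £10.66: printed books → 5.75% → £0.61
Webcam £105.44: electronic goods, buyer-exempt → 0% → £0.00
Road atlas £17.98: printed books → 5.75% → £1.03
Travel guide £19.63: printed books → 5.75% → £1.13
Total tax = £5.36 + £1.35 + £1.49 + £1.48 + £0.61 + £1.03 + £1.13 = £12.45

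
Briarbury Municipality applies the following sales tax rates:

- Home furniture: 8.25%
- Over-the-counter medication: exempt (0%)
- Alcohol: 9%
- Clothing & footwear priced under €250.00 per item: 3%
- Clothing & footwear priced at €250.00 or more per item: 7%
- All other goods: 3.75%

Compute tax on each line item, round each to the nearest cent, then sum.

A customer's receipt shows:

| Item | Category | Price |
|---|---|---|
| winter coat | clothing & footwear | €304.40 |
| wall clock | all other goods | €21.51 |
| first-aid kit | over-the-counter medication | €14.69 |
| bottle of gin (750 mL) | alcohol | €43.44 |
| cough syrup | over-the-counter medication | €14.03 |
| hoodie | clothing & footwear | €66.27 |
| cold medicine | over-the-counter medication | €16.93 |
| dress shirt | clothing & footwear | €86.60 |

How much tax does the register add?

Winter coat €304.40: clothing & footwear, €250.00 or more → 7% → €21.31
Wall clock €21.51: all other goods → 3.75% → €0.81
First-aid kit €14.69: over-the-counter medication → 0% → €0.00
Bottle of gin (750 mL) €43.44: alcohol → 9% → €3.91
Cough syrup €14.03: over-the-counter medication → 0% → €0.00
Hoodie €66.27: clothing & footwear, under €250.00 → 3% → €1.99
Cold medicine €16.93: over-the-counter medication → 0% → €0.00
Dress shirt €86.60: clothing & footwear, under €250.00 → 3% → €2.60
Total tax = €21.31 + €0.81 + €3.91 + €1.99 + €2.60 = €30.62

€30.62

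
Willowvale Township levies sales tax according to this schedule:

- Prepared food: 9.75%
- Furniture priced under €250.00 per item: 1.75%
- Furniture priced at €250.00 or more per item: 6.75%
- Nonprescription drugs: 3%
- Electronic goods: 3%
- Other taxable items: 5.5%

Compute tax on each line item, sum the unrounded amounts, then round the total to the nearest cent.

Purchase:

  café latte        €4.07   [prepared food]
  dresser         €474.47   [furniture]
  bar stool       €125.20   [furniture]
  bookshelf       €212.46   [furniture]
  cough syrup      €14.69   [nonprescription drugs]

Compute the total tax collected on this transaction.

Café latte €4.07: prepared food → 9.75% → €0.396825
Dresser €474.47: furniture, €250.00 or more → 6.75% → €32.026725
Bar stool €125.20: furniture, under €250.00 → 1.75% → €2.191
Bookshelf €212.46: furniture, under €250.00 → 1.75% → €3.71805
Cough syrup €14.69: nonprescription drugs → 3% → €0.4407
Unrounded tax sum = €38.7733 → €38.77

€38.77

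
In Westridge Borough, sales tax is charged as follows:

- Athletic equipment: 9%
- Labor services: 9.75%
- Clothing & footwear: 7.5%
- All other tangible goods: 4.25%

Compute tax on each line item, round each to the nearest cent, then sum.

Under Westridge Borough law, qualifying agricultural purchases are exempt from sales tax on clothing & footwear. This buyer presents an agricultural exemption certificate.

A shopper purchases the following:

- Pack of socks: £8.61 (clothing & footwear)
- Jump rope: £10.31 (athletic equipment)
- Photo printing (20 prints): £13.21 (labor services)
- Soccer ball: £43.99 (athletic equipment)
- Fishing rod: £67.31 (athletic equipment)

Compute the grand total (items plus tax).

Pack of socks £8.61: clothing & footwear, buyer-exempt → 0% → £0.00
Jump rope £10.31: athletic equipment → 9% → £0.93
Photo printing (20 prints) £13.21: labor services → 9.75% → £1.29
Soccer ball £43.99: athletic equipment → 9% → £3.96
Fishing rod £67.31: athletic equipment → 9% → £6.06
Subtotal = £143.43; tax = £12.24; total due = £155.67

£155.67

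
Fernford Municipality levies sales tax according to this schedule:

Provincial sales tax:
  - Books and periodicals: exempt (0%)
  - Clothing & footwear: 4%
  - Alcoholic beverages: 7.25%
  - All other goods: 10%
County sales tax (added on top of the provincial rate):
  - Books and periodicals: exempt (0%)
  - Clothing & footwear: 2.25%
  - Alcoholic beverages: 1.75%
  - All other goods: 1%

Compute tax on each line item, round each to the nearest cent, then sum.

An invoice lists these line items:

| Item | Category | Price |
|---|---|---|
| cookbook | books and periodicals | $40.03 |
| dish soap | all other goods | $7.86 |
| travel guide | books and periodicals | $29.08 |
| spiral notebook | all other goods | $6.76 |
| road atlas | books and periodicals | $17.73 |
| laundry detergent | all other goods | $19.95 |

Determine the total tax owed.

$3.79

Cookbook $40.03: books and periodicals → 0% + 0% county = 0% → $0.00
Dish soap $7.86: all other goods → 10% + 1% county = 11% → $0.86
Travel guide $29.08: books and periodicals → 0% + 0% county = 0% → $0.00
Spiral notebook $6.76: all other goods → 10% + 1% county = 11% → $0.74
Road atlas $17.73: books and periodicals → 0% + 0% county = 0% → $0.00
Laundry detergent $19.95: all other goods → 10% + 1% county = 11% → $2.19
Total tax = $0.86 + $0.74 + $2.19 = $3.79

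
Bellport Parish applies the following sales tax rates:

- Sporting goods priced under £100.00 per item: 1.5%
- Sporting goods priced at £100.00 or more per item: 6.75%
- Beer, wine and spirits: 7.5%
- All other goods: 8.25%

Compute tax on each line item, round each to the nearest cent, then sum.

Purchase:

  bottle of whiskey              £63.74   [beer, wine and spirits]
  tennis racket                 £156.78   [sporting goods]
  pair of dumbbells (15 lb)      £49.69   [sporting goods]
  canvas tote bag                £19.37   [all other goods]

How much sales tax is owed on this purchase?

Bottle of whiskey £63.74: beer, wine and spirits → 7.5% → £4.78
Tennis racket £156.78: sporting goods, £100.00 or more → 6.75% → £10.58
Pair of dumbbells (15 lb) £49.69: sporting goods, under £100.00 → 1.5% → £0.75
Canvas tote bag £19.37: all other goods → 8.25% → £1.60
Total tax = £4.78 + £10.58 + £0.75 + £1.60 = £17.71

£17.71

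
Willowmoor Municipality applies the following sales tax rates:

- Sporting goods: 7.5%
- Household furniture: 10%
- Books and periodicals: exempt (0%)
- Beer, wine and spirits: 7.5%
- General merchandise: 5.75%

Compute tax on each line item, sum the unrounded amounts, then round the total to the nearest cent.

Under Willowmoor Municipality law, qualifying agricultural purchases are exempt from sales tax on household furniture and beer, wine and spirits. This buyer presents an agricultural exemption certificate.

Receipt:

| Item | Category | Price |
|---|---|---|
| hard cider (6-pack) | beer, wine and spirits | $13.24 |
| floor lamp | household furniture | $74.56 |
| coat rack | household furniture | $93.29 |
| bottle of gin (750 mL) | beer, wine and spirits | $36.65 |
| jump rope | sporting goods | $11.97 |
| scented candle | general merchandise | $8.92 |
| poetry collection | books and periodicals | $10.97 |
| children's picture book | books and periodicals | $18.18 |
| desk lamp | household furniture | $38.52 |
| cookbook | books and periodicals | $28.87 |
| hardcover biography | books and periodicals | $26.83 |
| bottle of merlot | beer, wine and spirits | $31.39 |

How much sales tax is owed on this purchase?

$1.41

Hard cider (6-pack) $13.24: beer, wine and spirits, buyer-exempt → 0% → $0.00
Floor lamp $74.56: household furniture, buyer-exempt → 0% → $0.00
Coat rack $93.29: household furniture, buyer-exempt → 0% → $0.00
Bottle of gin (750 mL) $36.65: beer, wine and spirits, buyer-exempt → 0% → $0.00
Jump rope $11.97: sporting goods → 7.5% → $0.89775
Scented candle $8.92: general merchandise → 5.75% → $0.5129
Poetry collection $10.97: books and periodicals → 0% → $0.00
Children's picture book $18.18: books and periodicals → 0% → $0.00
Desk lamp $38.52: household furniture, buyer-exempt → 0% → $0.00
Cookbook $28.87: books and periodicals → 0% → $0.00
Hardcover biography $26.83: books and periodicals → 0% → $0.00
Bottle of merlot $31.39: beer, wine and spirits, buyer-exempt → 0% → $0.00
Unrounded tax sum = $1.41065 → $1.41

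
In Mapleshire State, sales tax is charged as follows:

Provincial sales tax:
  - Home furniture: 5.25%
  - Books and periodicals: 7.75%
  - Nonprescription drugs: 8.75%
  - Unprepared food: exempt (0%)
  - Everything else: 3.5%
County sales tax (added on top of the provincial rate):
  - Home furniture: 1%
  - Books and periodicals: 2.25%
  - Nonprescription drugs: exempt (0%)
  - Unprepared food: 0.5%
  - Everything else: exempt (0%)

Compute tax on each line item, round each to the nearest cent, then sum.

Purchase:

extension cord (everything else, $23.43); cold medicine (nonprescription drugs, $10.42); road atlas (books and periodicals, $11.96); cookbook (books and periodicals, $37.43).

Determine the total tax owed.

Extension cord $23.43: everything else → 3.5% + 0% county = 3.5% → $0.82
Cold medicine $10.42: nonprescription drugs → 8.75% + 0% county = 8.75% → $0.91
Road atlas $11.96: books and periodicals → 7.75% + 2.25% county = 10% → $1.20
Cookbook $37.43: books and periodicals → 7.75% + 2.25% county = 10% → $3.74
Total tax = $0.82 + $0.91 + $1.20 + $3.74 = $6.67

$6.67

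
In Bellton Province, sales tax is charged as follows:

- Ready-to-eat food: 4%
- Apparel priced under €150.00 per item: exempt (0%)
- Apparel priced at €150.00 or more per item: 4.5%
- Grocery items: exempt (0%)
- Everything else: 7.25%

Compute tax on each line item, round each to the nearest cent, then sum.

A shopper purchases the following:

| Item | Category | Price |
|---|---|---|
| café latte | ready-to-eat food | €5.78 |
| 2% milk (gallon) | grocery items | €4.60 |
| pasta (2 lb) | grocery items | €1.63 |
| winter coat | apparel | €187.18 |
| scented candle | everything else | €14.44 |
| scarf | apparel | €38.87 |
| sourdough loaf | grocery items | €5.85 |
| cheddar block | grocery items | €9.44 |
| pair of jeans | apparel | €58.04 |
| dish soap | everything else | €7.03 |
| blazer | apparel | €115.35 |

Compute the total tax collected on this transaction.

Café latte €5.78: ready-to-eat food → 4% → €0.23
2% milk (gallon) €4.60: grocery items → 0% → €0.00
Pasta (2 lb) €1.63: grocery items → 0% → €0.00
Winter coat €187.18: apparel, €150.00 or more → 4.5% → €8.42
Scented candle €14.44: everything else → 7.25% → €1.05
Scarf €38.87: apparel, under €150.00 → 0% → €0.00
Sourdough loaf €5.85: grocery items → 0% → €0.00
Cheddar block €9.44: grocery items → 0% → €0.00
Pair of jeans €58.04: apparel, under €150.00 → 0% → €0.00
Dish soap €7.03: everything else → 7.25% → €0.51
Blazer €115.35: apparel, under €150.00 → 0% → €0.00
Total tax = €0.23 + €8.42 + €1.05 + €0.51 = €10.21

€10.21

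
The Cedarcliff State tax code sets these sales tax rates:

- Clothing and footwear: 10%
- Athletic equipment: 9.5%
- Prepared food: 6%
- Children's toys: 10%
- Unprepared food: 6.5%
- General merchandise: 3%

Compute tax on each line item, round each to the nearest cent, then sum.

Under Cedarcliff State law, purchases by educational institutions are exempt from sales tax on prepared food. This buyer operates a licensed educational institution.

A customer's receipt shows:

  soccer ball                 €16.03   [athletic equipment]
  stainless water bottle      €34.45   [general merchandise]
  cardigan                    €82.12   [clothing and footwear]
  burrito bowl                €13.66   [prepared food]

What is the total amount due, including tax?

€157.02

Soccer ball €16.03: athletic equipment → 9.5% → €1.52
Stainless water bottle €34.45: general merchandise → 3% → €1.03
Cardigan €82.12: clothing and footwear → 10% → €8.21
Burrito bowl €13.66: prepared food, buyer-exempt → 0% → €0.00
Subtotal = €146.26; tax = €10.76; total due = €157.02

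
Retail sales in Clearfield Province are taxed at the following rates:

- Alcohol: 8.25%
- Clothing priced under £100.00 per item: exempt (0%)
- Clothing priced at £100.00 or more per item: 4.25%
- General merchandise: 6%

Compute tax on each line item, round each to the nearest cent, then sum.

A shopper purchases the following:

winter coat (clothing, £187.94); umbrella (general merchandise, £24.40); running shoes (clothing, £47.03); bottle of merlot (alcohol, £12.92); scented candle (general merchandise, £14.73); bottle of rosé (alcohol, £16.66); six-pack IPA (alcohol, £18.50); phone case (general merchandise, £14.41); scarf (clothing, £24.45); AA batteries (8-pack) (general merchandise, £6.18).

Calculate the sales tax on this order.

Winter coat £187.94: clothing, £100.00 or more → 4.25% → £7.99
Umbrella £24.40: general merchandise → 6% → £1.46
Running shoes £47.03: clothing, under £100.00 → 0% → £0.00
Bottle of merlot £12.92: alcohol → 8.25% → £1.07
Scented candle £14.73: general merchandise → 6% → £0.88
Bottle of rosé £16.66: alcohol → 8.25% → £1.37
Six-pack IPA £18.50: alcohol → 8.25% → £1.53
Phone case £14.41: general merchandise → 6% → £0.86
Scarf £24.45: clothing, under £100.00 → 0% → £0.00
AA batteries (8-pack) £6.18: general merchandise → 6% → £0.37
Total tax = £7.99 + £1.46 + £1.07 + £0.88 + £1.37 + £1.53 + £0.86 + £0.37 = £15.53

£15.53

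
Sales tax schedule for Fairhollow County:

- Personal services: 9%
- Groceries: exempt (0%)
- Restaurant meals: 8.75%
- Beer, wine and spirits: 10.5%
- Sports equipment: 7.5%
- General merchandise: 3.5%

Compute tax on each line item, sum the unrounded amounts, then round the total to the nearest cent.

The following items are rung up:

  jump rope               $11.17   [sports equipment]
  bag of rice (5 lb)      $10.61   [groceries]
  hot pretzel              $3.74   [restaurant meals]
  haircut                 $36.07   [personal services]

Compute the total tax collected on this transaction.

$4.41

Jump rope $11.17: sports equipment → 7.5% → $0.83775
Bag of rice (5 lb) $10.61: groceries → 0% → $0.00
Hot pretzel $3.74: restaurant meals → 8.75% → $0.32725
Haircut $36.07: personal services → 9% → $3.2463
Unrounded tax sum = $4.4113 → $4.41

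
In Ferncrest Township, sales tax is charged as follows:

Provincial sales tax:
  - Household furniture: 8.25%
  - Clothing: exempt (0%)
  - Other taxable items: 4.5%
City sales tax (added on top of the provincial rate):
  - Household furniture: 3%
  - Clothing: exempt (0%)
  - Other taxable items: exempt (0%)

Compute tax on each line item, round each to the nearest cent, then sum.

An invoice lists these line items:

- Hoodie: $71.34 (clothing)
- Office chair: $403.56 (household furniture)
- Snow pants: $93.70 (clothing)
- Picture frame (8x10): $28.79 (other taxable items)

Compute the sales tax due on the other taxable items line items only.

Picture frame (8x10) $28.79: other taxable items → 4.5% + 0% city = 4.5% → $1.30
Tax on other taxable items = $1.30

$1.30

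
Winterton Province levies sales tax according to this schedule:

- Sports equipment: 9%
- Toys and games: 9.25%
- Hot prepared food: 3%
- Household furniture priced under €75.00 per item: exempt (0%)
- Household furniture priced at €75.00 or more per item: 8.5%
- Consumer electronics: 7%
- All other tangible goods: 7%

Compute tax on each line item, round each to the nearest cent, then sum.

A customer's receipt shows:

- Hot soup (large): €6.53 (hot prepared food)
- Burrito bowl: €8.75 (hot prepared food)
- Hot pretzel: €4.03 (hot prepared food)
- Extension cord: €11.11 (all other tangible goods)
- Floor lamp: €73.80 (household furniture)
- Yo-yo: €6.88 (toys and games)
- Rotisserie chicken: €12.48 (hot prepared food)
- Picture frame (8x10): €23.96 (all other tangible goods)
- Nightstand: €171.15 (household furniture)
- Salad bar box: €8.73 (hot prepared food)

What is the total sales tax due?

€18.86

Hot soup (large) €6.53: hot prepared food → 3% → €0.20
Burrito bowl €8.75: hot prepared food → 3% → €0.26
Hot pretzel €4.03: hot prepared food → 3% → €0.12
Extension cord €11.11: all other tangible goods → 7% → €0.78
Floor lamp €73.80: household furniture, under €75.00 → 0% → €0.00
Yo-yo €6.88: toys and games → 9.25% → €0.64
Rotisserie chicken €12.48: hot prepared food → 3% → €0.37
Picture frame (8x10) €23.96: all other tangible goods → 7% → €1.68
Nightstand €171.15: household furniture, €75.00 or more → 8.5% → €14.55
Salad bar box €8.73: hot prepared food → 3% → €0.26
Total tax = €0.20 + €0.26 + €0.12 + €0.78 + €0.64 + €0.37 + €1.68 + €14.55 + €0.26 = €18.86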